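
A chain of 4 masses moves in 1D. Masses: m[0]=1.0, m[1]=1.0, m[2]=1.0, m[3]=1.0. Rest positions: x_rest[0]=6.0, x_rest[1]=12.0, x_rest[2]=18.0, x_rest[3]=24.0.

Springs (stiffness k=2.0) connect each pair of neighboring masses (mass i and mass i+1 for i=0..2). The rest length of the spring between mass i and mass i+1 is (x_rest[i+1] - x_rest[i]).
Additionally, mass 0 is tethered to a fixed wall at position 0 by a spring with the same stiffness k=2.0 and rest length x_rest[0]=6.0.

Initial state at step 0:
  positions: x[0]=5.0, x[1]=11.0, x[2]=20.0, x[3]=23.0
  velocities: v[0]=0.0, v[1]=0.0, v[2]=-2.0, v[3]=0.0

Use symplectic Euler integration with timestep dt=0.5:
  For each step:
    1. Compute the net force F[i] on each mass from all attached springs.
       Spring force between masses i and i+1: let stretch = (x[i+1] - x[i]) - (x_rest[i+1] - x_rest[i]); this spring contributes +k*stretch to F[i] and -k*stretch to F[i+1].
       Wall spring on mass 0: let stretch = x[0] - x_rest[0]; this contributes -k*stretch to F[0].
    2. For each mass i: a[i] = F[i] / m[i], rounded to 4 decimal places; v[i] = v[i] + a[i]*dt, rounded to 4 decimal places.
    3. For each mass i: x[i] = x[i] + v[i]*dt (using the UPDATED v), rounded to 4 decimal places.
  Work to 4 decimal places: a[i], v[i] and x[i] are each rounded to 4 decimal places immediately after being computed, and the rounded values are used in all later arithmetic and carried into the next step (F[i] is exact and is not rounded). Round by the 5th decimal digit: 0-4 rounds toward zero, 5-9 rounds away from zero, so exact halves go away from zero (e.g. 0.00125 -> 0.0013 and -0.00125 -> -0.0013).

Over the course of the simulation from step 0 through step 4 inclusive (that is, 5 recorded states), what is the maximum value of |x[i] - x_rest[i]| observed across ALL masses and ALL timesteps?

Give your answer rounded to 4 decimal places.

Step 0: x=[5.0000 11.0000 20.0000 23.0000] v=[0.0000 0.0000 -2.0000 0.0000]
Step 1: x=[5.5000 12.5000 16.0000 24.5000] v=[1.0000 3.0000 -8.0000 3.0000]
Step 2: x=[6.7500 12.2500 14.5000 24.7500] v=[2.5000 -0.5000 -3.0000 0.5000]
Step 3: x=[7.3750 10.3750 17.0000 22.8750] v=[1.2500 -3.7500 5.0000 -3.7500]
Step 4: x=[5.8125 10.3125 19.1250 21.0625] v=[-3.1250 -0.1250 4.2500 -3.6250]
Max displacement = 3.5000

Answer: 3.5000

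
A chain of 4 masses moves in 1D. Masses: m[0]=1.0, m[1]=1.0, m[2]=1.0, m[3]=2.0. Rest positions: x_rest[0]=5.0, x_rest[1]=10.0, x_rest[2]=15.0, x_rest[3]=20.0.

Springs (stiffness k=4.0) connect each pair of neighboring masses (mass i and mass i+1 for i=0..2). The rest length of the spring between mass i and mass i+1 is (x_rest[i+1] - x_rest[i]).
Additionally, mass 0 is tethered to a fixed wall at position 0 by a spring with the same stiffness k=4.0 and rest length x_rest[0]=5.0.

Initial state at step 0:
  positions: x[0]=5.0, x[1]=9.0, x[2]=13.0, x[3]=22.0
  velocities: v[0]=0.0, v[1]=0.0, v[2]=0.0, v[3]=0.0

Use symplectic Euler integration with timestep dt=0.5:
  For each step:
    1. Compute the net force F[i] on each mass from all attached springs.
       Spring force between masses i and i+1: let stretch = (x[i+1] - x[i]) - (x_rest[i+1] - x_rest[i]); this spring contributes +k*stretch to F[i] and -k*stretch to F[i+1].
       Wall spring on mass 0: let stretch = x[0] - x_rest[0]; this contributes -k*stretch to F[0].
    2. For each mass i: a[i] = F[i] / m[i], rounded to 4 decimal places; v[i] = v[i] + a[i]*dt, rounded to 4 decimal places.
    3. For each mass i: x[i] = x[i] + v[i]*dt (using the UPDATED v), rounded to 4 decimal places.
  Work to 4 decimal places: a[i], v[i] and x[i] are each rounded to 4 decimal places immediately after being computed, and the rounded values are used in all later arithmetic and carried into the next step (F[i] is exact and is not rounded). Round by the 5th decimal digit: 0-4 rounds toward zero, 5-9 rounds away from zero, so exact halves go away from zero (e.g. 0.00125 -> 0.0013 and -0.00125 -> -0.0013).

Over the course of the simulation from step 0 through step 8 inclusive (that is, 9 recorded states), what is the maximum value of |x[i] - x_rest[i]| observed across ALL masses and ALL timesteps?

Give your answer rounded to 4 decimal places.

Answer: 4.0000

Derivation:
Step 0: x=[5.0000 9.0000 13.0000 22.0000] v=[0.0000 0.0000 0.0000 0.0000]
Step 1: x=[4.0000 9.0000 18.0000 20.0000] v=[-2.0000 0.0000 10.0000 -4.0000]
Step 2: x=[4.0000 13.0000 16.0000 19.5000] v=[0.0000 8.0000 -4.0000 -1.0000]
Step 3: x=[9.0000 11.0000 14.5000 19.7500] v=[10.0000 -4.0000 -3.0000 0.5000]
Step 4: x=[7.0000 10.5000 14.7500 19.8750] v=[-4.0000 -1.0000 0.5000 0.2500]
Step 5: x=[1.5000 10.7500 15.8750 19.9375] v=[-11.0000 0.5000 2.2500 0.1250]
Step 6: x=[3.7500 6.8750 15.9375 20.4688] v=[4.5000 -7.7500 0.1250 1.0625]
Step 7: x=[5.3750 8.9375 11.4688 21.2344] v=[3.2500 4.1250 -8.9374 1.5312]
Step 8: x=[5.1875 9.9688 14.2344 19.6172] v=[-0.3750 2.0626 5.5312 -3.2344]
Max displacement = 4.0000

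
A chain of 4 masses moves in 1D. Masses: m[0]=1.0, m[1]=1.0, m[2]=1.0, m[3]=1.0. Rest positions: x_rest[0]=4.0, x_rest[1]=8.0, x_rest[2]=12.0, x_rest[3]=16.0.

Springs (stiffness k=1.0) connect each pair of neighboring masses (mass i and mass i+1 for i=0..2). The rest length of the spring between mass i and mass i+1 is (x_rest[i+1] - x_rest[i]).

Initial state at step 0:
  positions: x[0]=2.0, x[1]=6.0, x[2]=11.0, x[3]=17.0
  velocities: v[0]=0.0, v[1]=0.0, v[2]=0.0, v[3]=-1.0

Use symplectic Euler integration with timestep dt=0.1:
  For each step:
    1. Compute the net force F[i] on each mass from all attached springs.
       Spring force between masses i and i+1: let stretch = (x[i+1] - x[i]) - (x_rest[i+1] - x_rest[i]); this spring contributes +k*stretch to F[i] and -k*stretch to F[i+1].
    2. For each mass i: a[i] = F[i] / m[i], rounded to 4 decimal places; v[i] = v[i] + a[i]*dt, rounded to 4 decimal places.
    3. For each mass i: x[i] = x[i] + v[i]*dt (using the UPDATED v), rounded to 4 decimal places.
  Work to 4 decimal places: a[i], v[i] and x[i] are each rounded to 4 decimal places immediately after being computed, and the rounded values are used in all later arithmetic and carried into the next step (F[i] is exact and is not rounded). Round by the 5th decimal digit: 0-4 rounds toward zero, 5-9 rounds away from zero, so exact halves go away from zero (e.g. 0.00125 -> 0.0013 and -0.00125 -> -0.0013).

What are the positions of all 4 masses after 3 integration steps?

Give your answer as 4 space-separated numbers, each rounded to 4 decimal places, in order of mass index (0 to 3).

Step 0: x=[2.0000 6.0000 11.0000 17.0000] v=[0.0000 0.0000 0.0000 -1.0000]
Step 1: x=[2.0000 6.0100 11.0100 16.8800] v=[0.0000 0.1000 0.1000 -1.2000]
Step 2: x=[2.0001 6.0299 11.0287 16.7413] v=[0.0010 0.1990 0.1870 -1.3870]
Step 3: x=[2.0005 6.0595 11.0545 16.5855] v=[0.0040 0.2959 0.2584 -1.5583]

Answer: 2.0005 6.0595 11.0545 16.5855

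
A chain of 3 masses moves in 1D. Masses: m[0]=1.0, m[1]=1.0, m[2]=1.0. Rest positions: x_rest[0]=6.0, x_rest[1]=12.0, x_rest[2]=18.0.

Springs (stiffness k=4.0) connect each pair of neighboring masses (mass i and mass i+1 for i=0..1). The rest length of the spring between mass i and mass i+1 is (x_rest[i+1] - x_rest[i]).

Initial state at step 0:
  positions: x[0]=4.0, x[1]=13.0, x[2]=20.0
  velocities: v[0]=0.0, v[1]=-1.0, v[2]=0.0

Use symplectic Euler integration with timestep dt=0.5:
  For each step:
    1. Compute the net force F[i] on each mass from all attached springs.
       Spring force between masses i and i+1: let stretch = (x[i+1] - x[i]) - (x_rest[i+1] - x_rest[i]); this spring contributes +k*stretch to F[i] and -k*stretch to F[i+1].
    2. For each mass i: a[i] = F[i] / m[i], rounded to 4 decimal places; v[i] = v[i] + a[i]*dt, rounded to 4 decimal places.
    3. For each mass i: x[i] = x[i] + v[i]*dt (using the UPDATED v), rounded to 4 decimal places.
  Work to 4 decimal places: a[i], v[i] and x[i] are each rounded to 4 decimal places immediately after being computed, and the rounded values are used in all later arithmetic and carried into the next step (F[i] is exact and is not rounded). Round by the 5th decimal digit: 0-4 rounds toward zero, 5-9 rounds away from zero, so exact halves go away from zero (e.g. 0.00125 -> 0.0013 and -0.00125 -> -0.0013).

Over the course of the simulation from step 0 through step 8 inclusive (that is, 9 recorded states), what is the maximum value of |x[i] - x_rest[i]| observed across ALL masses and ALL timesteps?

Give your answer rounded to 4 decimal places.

Answer: 3.5000

Derivation:
Step 0: x=[4.0000 13.0000 20.0000] v=[0.0000 -1.0000 0.0000]
Step 1: x=[7.0000 10.5000 19.0000] v=[6.0000 -5.0000 -2.0000]
Step 2: x=[7.5000 13.0000 15.5000] v=[1.0000 5.0000 -7.0000]
Step 3: x=[7.5000 12.5000 15.5000] v=[0.0000 -1.0000 0.0000]
Step 4: x=[6.5000 10.0000 18.5000] v=[-2.0000 -5.0000 6.0000]
Step 5: x=[3.0000 12.5000 19.0000] v=[-7.0000 5.0000 1.0000]
Step 6: x=[3.0000 12.0000 19.0000] v=[0.0000 -1.0000 0.0000]
Step 7: x=[6.0000 9.5000 18.0000] v=[6.0000 -5.0000 -2.0000]
Step 8: x=[6.5000 12.0000 14.5000] v=[1.0000 5.0000 -7.0000]
Max displacement = 3.5000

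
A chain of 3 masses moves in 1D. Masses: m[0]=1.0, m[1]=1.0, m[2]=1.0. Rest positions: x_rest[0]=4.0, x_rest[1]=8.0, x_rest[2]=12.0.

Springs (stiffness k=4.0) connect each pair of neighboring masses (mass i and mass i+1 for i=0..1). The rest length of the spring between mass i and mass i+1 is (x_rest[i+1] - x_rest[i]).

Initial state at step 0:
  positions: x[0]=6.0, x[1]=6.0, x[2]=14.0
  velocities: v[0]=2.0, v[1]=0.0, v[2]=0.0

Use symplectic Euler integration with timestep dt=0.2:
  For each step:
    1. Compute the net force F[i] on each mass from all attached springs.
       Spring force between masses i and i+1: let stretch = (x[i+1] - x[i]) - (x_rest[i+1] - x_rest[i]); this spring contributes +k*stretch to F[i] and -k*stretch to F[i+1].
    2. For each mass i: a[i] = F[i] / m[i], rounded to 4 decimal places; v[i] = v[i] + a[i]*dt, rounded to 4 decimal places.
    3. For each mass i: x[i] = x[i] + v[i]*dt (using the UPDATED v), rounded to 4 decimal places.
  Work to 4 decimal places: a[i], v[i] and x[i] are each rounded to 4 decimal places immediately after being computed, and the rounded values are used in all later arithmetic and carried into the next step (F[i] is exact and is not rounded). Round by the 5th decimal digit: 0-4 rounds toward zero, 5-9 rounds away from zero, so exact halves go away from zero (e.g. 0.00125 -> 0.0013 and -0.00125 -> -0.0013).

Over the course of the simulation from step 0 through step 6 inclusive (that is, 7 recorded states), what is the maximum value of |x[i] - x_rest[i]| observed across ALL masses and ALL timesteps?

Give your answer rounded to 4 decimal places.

Step 0: x=[6.0000 6.0000 14.0000] v=[2.0000 0.0000 0.0000]
Step 1: x=[5.7600 7.2800 13.3600] v=[-1.2000 6.4000 -3.2000]
Step 2: x=[5.1232 9.2896 12.3872] v=[-3.1840 10.0480 -4.8640]
Step 3: x=[4.5130 11.1282 11.5588] v=[-3.0509 9.1930 -4.1421]
Step 4: x=[4.3213 11.9773 11.3015] v=[-0.9587 4.2453 -1.2866]
Step 5: x=[4.7145 11.4933 11.7923] v=[1.9661 -2.4201 2.4540]
Step 6: x=[5.5523 9.9725 12.8753] v=[4.1891 -7.6039 5.4148]
Max displacement = 3.9773

Answer: 3.9773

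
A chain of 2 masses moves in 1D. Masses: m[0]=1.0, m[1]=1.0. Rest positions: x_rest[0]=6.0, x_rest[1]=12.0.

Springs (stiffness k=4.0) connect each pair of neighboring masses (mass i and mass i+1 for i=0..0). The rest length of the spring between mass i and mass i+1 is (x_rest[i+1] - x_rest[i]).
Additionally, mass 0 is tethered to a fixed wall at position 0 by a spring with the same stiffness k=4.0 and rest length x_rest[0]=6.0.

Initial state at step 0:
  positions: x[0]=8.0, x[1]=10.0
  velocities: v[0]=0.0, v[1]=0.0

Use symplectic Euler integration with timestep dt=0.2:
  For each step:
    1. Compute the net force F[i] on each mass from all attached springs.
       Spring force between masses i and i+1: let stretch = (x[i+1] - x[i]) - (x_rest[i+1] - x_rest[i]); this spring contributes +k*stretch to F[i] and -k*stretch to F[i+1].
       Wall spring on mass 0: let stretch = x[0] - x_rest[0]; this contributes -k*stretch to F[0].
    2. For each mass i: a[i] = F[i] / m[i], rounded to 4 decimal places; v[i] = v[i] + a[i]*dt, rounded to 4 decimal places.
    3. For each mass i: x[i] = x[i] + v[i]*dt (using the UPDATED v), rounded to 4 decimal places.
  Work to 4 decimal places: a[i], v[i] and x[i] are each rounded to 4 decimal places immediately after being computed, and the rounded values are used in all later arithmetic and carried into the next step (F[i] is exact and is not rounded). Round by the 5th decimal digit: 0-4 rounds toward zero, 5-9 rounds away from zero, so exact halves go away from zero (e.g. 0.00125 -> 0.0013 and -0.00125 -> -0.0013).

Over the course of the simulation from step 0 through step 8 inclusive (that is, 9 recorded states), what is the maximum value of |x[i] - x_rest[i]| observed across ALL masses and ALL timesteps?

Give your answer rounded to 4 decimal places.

Answer: 2.5881

Derivation:
Step 0: x=[8.0000 10.0000] v=[0.0000 0.0000]
Step 1: x=[7.0400 10.6400] v=[-4.8000 3.2000]
Step 2: x=[5.5296 11.6640] v=[-7.5520 5.1200]
Step 3: x=[4.1160 12.6665] v=[-7.0682 5.0125]
Step 4: x=[3.4119 13.2609] v=[-3.5206 2.9721]
Step 5: x=[3.7377 13.2395] v=[1.6291 -0.1071]
Step 6: x=[4.9858 12.6578] v=[6.2404 -2.9085]
Step 7: x=[6.6637 11.8086] v=[8.3894 -4.2461]
Step 8: x=[8.0986 11.0962] v=[7.1744 -3.5620]
Max displacement = 2.5881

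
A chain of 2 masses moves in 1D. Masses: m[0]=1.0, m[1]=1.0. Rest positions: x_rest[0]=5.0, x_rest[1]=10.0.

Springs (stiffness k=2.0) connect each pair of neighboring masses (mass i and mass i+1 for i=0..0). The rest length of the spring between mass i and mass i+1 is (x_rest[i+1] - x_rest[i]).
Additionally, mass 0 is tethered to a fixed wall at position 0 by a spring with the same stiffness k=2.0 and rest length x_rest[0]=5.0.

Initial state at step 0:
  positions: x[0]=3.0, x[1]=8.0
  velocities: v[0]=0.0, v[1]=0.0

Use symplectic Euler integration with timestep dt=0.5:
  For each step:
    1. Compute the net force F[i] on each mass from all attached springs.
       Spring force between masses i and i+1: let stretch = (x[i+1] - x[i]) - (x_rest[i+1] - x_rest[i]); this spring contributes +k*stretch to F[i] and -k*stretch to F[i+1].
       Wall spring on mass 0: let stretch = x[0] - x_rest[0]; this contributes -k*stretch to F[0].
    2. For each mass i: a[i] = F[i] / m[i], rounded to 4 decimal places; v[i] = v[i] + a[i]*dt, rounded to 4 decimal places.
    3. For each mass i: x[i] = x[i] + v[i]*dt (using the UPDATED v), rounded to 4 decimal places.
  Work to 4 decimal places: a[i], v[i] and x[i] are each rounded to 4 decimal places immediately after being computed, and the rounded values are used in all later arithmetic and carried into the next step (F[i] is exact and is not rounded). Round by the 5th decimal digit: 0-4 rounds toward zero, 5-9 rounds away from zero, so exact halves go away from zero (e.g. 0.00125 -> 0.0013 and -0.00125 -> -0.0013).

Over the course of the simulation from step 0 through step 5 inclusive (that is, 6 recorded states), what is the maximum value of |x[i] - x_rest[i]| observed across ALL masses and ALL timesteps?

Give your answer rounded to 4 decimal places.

Answer: 2.1875

Derivation:
Step 0: x=[3.0000 8.0000] v=[0.0000 0.0000]
Step 1: x=[4.0000 8.0000] v=[2.0000 0.0000]
Step 2: x=[5.0000 8.5000] v=[2.0000 1.0000]
Step 3: x=[5.2500 9.7500] v=[0.5000 2.5000]
Step 4: x=[5.1250 11.2500] v=[-0.2500 3.0000]
Step 5: x=[5.5000 12.1875] v=[0.7500 1.8750]
Max displacement = 2.1875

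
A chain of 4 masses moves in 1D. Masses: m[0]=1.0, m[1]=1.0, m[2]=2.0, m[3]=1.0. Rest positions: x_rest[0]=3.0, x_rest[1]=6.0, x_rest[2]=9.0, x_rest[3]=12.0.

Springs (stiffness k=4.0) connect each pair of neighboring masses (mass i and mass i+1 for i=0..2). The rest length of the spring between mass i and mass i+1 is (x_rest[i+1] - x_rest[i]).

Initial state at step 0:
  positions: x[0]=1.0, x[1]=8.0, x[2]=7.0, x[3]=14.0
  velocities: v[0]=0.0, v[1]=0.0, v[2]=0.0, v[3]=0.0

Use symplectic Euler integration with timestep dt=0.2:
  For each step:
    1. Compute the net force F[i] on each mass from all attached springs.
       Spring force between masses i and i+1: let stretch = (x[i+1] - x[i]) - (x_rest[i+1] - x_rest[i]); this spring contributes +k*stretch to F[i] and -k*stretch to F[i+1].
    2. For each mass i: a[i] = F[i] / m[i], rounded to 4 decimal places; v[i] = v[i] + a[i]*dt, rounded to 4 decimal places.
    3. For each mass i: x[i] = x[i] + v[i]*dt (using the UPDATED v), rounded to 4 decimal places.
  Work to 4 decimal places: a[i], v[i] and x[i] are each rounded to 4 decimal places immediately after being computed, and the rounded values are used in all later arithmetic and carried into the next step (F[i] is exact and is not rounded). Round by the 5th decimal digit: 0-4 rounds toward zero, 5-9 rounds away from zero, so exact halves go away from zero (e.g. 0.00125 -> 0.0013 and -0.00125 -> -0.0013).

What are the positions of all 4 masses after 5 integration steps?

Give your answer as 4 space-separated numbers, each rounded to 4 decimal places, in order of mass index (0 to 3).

Step 0: x=[1.0000 8.0000 7.0000 14.0000] v=[0.0000 0.0000 0.0000 0.0000]
Step 1: x=[1.6400 6.7200 7.6400 13.3600] v=[3.2000 -6.4000 3.2000 -3.2000]
Step 2: x=[2.6128 4.7744 8.6640 12.2848] v=[4.8640 -9.7280 5.1200 -5.3760]
Step 3: x=[3.4515 3.1053 9.6665 11.1103] v=[4.1933 -8.3456 5.0125 -5.8726]
Step 4: x=[3.7548 2.5414 10.2596 10.1848] v=[1.5163 -2.8197 2.9655 -4.6276]
Step 5: x=[3.3839 3.4065 10.2293 9.7512] v=[-1.8544 4.3256 -0.1517 -2.1678]

Answer: 3.3839 3.4065 10.2293 9.7512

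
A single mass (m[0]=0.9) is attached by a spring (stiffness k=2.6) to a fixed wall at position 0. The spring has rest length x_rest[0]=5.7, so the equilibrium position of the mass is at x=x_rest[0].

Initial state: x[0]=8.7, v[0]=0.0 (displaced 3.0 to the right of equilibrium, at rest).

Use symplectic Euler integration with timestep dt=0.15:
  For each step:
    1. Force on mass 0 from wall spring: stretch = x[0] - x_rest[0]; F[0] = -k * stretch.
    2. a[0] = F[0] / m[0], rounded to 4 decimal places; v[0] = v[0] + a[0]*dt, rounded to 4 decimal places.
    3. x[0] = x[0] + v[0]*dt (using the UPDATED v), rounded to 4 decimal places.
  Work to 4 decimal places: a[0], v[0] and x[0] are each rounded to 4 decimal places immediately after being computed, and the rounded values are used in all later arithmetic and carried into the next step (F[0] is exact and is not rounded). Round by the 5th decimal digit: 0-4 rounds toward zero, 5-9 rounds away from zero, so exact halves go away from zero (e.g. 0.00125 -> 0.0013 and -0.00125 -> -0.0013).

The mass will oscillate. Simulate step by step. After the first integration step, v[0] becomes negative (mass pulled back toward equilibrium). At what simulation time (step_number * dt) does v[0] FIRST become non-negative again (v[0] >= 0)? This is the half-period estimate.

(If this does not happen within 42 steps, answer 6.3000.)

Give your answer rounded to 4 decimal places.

Answer: 1.9500

Derivation:
Step 0: x=[8.7000] v=[0.0000]
Step 1: x=[8.5050] v=[-1.3000]
Step 2: x=[8.1277] v=[-2.5155]
Step 3: x=[7.5926] v=[-3.5675]
Step 4: x=[6.9345] v=[-4.3876]
Step 5: x=[6.1961] v=[-4.9225]
Step 6: x=[5.4255] v=[-5.1375]
Step 7: x=[4.6727] v=[-5.0186]
Step 8: x=[3.9867] v=[-4.5734]
Step 9: x=[3.4121] v=[-3.8310]
Step 10: x=[2.9862] v=[-2.8396]
Step 11: x=[2.7367] v=[-1.6636]
Step 12: x=[2.6798] v=[-0.3795]
Step 13: x=[2.8192] v=[0.9293]
First v>=0 after going negative at step 13, time=1.9500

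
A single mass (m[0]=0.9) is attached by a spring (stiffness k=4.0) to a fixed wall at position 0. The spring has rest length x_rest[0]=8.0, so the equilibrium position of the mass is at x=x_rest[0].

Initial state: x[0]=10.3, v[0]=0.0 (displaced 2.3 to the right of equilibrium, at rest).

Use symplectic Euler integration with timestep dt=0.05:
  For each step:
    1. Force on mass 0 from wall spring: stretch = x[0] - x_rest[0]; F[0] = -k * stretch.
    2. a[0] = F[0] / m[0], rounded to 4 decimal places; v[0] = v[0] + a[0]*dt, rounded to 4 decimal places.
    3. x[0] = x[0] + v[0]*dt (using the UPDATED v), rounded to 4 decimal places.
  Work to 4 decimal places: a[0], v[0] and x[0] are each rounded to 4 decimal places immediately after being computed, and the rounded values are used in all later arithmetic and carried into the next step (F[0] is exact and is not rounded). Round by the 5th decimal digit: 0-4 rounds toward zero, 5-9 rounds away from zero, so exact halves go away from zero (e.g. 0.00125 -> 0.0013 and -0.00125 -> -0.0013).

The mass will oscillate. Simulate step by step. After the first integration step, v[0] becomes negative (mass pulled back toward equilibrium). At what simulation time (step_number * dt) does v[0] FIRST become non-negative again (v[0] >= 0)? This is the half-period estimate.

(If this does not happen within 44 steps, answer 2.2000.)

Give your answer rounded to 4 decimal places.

Step 0: x=[10.3000] v=[0.0000]
Step 1: x=[10.2744] v=[-0.5111]
Step 2: x=[10.2236] v=[-1.0165]
Step 3: x=[10.1481] v=[-1.5106]
Step 4: x=[10.0487] v=[-1.9880]
Step 5: x=[9.9265] v=[-2.4433]
Step 6: x=[9.7829] v=[-2.8714]
Step 7: x=[9.6195] v=[-3.2676]
Step 8: x=[9.4381] v=[-3.6275]
Step 9: x=[9.2407] v=[-3.9471]
Step 10: x=[9.0296] v=[-4.2228]
Step 11: x=[8.8070] v=[-4.4516]
Step 12: x=[8.5755] v=[-4.6309]
Step 13: x=[8.3376] v=[-4.7588]
Step 14: x=[8.0959] v=[-4.8338]
Step 15: x=[7.8531] v=[-4.8551]
Step 16: x=[7.6120] v=[-4.8225]
Step 17: x=[7.3752] v=[-4.7363]
Step 18: x=[7.1453] v=[-4.5975]
Step 19: x=[6.9249] v=[-4.4076]
Step 20: x=[6.7165] v=[-4.1687]
Step 21: x=[6.5223] v=[-3.8835]
Step 22: x=[6.3445] v=[-3.5551]
Step 23: x=[6.1851] v=[-3.1872]
Step 24: x=[6.0459] v=[-2.7839]
Step 25: x=[5.9284] v=[-2.3497]
Step 26: x=[5.8339] v=[-1.8893]
Step 27: x=[5.7635] v=[-1.4079]
Step 28: x=[5.7180] v=[-0.9109]
Step 29: x=[5.6978] v=[-0.4038]
Step 30: x=[5.7032] v=[0.1078]
First v>=0 after going negative at step 30, time=1.5000

Answer: 1.5000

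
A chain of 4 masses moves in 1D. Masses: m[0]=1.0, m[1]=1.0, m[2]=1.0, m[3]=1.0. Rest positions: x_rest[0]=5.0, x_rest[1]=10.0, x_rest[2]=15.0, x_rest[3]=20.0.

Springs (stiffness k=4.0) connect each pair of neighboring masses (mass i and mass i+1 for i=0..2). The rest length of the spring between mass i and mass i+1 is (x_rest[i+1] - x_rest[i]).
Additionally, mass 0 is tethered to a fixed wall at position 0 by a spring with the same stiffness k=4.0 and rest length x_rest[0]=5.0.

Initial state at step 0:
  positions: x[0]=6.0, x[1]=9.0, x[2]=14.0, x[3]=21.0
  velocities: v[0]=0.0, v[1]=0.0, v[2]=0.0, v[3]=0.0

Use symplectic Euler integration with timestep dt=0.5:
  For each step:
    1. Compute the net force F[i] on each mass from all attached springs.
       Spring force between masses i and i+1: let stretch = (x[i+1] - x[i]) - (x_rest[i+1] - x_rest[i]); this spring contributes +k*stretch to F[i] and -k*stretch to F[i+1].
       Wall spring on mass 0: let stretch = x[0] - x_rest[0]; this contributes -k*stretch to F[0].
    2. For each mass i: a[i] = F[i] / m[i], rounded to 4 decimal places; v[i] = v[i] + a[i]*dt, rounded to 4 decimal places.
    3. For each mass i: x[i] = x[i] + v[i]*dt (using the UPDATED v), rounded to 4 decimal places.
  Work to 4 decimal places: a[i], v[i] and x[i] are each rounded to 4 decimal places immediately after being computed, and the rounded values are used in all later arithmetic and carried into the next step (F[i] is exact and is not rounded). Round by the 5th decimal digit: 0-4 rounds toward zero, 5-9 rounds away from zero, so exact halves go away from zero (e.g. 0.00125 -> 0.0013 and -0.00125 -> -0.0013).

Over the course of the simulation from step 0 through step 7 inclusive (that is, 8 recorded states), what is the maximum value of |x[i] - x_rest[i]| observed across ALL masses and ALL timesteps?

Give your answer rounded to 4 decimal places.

Step 0: x=[6.0000 9.0000 14.0000 21.0000] v=[0.0000 0.0000 0.0000 0.0000]
Step 1: x=[3.0000 11.0000 16.0000 19.0000] v=[-6.0000 4.0000 4.0000 -4.0000]
Step 2: x=[5.0000 10.0000 16.0000 19.0000] v=[4.0000 -2.0000 0.0000 0.0000]
Step 3: x=[7.0000 10.0000 13.0000 21.0000] v=[4.0000 0.0000 -6.0000 4.0000]
Step 4: x=[5.0000 10.0000 15.0000 20.0000] v=[-4.0000 0.0000 4.0000 -2.0000]
Step 5: x=[3.0000 10.0000 17.0000 19.0000] v=[-4.0000 0.0000 4.0000 -2.0000]
Step 6: x=[5.0000 10.0000 14.0000 21.0000] v=[4.0000 0.0000 -6.0000 4.0000]
Step 7: x=[7.0000 9.0000 14.0000 21.0000] v=[4.0000 -2.0000 0.0000 0.0000]
Max displacement = 2.0000

Answer: 2.0000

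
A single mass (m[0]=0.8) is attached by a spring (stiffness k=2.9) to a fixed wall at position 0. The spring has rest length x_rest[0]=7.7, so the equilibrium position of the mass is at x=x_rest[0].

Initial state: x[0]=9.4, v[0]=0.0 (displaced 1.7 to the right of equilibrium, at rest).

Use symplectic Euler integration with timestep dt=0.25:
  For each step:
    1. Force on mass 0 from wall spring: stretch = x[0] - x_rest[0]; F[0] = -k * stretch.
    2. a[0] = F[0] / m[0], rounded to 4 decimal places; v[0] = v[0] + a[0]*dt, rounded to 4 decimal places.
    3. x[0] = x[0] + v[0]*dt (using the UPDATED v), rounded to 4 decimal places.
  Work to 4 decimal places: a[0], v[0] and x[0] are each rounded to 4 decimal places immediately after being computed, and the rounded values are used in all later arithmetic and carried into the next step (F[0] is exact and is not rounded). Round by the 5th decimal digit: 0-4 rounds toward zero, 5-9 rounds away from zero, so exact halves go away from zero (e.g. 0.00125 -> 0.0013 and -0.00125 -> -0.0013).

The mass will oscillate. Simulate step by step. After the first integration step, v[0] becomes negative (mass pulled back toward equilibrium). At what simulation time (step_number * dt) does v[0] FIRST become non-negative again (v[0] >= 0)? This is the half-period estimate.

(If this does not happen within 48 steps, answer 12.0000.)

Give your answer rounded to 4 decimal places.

Answer: 1.7500

Derivation:
Step 0: x=[9.4000] v=[0.0000]
Step 1: x=[9.0149] v=[-1.5406]
Step 2: x=[8.3319] v=[-2.7322]
Step 3: x=[7.5057] v=[-3.3049]
Step 4: x=[6.7235] v=[-3.1288]
Step 5: x=[6.1625] v=[-2.2439]
Step 6: x=[5.9499] v=[-0.8506]
Step 7: x=[6.1338] v=[0.7354]
First v>=0 after going negative at step 7, time=1.7500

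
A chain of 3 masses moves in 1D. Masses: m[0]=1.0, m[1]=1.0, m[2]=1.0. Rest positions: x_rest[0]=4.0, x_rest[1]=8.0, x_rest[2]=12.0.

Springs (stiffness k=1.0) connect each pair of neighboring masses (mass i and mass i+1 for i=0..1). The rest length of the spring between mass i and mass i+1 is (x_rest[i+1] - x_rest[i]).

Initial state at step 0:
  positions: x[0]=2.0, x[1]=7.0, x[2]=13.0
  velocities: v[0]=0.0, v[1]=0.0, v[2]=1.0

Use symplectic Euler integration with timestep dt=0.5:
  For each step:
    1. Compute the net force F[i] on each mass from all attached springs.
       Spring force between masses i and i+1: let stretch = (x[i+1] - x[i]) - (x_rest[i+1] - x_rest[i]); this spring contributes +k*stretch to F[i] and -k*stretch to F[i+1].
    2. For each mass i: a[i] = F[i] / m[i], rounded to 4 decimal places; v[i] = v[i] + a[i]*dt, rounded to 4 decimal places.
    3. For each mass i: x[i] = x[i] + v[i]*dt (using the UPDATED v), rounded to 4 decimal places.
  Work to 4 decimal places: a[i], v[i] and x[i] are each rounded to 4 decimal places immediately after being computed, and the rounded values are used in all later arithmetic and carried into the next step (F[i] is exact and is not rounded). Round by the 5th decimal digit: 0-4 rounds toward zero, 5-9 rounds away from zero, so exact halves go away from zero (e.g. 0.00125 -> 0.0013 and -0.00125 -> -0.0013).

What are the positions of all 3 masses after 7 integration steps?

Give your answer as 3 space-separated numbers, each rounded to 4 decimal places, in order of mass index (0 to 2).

Answer: 6.1003 8.1676 11.2326

Derivation:
Step 0: x=[2.0000 7.0000 13.0000] v=[0.0000 0.0000 1.0000]
Step 1: x=[2.2500 7.2500 13.0000] v=[0.5000 0.5000 0.0000]
Step 2: x=[2.7500 7.6875 12.5625] v=[1.0000 0.8750 -0.8750]
Step 3: x=[3.4844 8.1094 11.9063] v=[1.4688 0.8438 -1.3125]
Step 4: x=[4.3751 8.3243 11.3008] v=[1.7813 0.4298 -1.2110]
Step 5: x=[5.2531 8.2960 10.9512] v=[1.7559 -0.0566 -0.6993]
Step 6: x=[5.8918 8.1708 10.9378] v=[1.2774 -0.2505 -0.0269]
Step 7: x=[6.1003 8.1676 11.2326] v=[0.4169 -0.0065 0.5896]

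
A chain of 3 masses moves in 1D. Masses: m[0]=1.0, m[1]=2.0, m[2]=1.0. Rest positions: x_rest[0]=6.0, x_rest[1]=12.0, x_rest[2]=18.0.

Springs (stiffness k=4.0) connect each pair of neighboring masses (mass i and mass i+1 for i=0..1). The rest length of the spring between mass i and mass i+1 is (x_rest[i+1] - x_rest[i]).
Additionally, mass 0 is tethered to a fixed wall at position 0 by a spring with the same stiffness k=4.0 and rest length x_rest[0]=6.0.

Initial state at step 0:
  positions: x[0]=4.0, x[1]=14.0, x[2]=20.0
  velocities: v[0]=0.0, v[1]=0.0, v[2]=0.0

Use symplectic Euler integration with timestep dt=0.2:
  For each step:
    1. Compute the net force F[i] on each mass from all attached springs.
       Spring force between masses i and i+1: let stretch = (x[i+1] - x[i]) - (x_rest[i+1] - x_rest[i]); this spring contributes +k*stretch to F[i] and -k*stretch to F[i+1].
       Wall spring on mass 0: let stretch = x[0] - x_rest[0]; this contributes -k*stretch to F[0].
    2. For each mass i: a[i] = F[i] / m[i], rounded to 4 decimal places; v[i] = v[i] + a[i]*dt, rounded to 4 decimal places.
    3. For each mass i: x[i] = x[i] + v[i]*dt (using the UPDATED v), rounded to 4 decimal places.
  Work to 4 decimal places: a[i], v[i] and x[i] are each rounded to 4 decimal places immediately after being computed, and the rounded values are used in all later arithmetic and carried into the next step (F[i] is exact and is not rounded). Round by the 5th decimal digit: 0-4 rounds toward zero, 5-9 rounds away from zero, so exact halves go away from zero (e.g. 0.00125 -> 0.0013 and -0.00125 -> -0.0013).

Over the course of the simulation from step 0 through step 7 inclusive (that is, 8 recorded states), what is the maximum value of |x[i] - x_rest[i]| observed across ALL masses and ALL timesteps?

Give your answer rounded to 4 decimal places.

Answer: 3.1948

Derivation:
Step 0: x=[4.0000 14.0000 20.0000] v=[0.0000 0.0000 0.0000]
Step 1: x=[4.9600 13.6800 20.0000] v=[4.8000 -1.6000 0.0000]
Step 2: x=[6.5216 13.1680 19.9488] v=[7.8080 -2.5600 -0.2560]
Step 3: x=[8.1032 12.6668 19.7727] v=[7.9078 -2.5062 -0.8806]
Step 4: x=[9.1184 12.3689 19.4196] v=[5.0761 -1.4893 -1.7653]
Step 5: x=[9.1948 12.3751 18.8984] v=[0.3818 0.0308 -2.6059]
Step 6: x=[8.3088 12.6487 18.2935] v=[-4.4298 1.3680 -3.0245]
Step 7: x=[6.7878 13.0267 17.7454] v=[-7.6049 1.8900 -2.7403]
Max displacement = 3.1948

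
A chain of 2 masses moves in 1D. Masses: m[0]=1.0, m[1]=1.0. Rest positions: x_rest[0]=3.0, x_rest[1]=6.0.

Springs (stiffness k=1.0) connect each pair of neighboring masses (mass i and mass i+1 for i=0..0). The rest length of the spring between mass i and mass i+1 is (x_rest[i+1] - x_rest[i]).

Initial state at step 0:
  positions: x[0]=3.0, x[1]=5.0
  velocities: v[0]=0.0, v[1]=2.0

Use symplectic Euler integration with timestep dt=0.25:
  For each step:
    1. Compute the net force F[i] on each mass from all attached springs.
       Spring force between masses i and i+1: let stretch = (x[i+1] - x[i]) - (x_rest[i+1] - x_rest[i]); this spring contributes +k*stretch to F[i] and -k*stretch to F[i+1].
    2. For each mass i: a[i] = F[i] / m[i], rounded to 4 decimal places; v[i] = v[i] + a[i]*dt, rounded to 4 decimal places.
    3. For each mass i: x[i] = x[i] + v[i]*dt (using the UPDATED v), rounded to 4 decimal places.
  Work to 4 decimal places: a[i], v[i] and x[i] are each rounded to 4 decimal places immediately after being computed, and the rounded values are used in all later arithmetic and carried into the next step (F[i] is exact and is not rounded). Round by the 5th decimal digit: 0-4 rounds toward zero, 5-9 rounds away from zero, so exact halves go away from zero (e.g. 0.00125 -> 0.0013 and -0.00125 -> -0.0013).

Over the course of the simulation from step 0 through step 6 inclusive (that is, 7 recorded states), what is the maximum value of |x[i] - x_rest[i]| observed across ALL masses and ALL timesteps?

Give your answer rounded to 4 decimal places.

Step 0: x=[3.0000 5.0000] v=[0.0000 2.0000]
Step 1: x=[2.9375 5.5625] v=[-0.2500 2.2500]
Step 2: x=[2.8516 6.1485] v=[-0.3438 2.3438]
Step 3: x=[2.7842 6.7159] v=[-0.2696 2.2696]
Step 4: x=[2.7750 7.2251] v=[-0.0367 2.0367]
Step 5: x=[2.8565 7.6437] v=[0.3258 1.6742]
Step 6: x=[3.0497 7.9506] v=[0.7726 1.2274]
Max displacement = 1.9506

Answer: 1.9506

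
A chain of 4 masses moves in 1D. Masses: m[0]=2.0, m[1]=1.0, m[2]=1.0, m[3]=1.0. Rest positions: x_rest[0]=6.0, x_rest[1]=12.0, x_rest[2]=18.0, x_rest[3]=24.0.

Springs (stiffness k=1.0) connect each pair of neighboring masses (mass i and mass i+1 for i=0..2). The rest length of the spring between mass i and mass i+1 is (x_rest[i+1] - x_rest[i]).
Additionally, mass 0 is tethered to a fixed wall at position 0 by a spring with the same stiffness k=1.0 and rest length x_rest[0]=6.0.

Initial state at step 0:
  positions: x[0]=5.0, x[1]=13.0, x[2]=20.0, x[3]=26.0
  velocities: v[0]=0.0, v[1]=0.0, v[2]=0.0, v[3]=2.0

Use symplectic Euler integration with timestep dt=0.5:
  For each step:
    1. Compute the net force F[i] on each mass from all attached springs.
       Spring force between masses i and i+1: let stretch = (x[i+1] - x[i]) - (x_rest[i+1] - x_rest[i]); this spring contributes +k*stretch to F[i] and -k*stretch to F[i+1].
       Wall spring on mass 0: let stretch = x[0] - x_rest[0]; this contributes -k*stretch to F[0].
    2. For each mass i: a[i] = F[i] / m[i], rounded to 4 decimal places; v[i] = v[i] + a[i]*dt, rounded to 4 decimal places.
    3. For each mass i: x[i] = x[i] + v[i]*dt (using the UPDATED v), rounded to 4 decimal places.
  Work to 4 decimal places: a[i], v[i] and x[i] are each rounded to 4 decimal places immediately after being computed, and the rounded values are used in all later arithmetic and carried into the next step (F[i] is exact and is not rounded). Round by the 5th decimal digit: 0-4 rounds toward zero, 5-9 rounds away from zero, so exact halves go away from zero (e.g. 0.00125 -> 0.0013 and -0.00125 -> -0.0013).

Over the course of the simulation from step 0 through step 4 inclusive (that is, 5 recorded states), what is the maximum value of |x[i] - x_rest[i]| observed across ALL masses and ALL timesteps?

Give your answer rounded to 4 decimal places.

Answer: 3.8438

Derivation:
Step 0: x=[5.0000 13.0000 20.0000 26.0000] v=[0.0000 0.0000 0.0000 2.0000]
Step 1: x=[5.3750 12.7500 19.7500 27.0000] v=[0.7500 -0.5000 -0.5000 2.0000]
Step 2: x=[6.0000 12.4063 19.5625 27.6875] v=[1.2500 -0.6875 -0.3750 1.3750]
Step 3: x=[6.6758 12.2500 19.6172 27.8438] v=[1.3516 -0.3126 0.1094 0.3125]
Step 4: x=[7.2139 12.5420 19.8868 27.4434] v=[1.0762 0.5839 0.5391 -0.8008]
Max displacement = 3.8438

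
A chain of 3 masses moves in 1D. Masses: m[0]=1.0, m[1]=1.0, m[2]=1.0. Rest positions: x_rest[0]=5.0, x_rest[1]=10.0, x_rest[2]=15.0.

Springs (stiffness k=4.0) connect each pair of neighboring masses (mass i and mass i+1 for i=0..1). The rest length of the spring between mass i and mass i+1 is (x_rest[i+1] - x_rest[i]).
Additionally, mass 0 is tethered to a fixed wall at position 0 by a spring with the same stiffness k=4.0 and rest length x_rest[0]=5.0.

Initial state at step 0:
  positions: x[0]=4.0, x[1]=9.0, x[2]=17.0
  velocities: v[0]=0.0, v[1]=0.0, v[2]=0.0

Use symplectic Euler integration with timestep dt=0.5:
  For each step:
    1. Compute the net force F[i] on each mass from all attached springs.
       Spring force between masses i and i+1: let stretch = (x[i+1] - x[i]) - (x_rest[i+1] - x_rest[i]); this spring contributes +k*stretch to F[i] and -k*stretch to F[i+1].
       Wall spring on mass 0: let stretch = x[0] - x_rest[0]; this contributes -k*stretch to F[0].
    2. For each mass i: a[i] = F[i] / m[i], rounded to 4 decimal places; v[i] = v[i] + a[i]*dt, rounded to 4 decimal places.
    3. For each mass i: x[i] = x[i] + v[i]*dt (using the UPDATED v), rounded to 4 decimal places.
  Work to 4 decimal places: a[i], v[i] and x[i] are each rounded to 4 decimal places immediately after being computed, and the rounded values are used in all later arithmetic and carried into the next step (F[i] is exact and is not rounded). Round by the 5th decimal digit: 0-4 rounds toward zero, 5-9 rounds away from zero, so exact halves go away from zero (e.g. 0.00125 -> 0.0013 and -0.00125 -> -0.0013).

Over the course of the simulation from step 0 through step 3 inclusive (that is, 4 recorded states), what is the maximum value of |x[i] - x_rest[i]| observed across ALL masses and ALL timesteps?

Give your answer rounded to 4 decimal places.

Step 0: x=[4.0000 9.0000 17.0000] v=[0.0000 0.0000 0.0000]
Step 1: x=[5.0000 12.0000 14.0000] v=[2.0000 6.0000 -6.0000]
Step 2: x=[8.0000 10.0000 14.0000] v=[6.0000 -4.0000 0.0000]
Step 3: x=[5.0000 10.0000 15.0000] v=[-6.0000 0.0000 2.0000]
Max displacement = 3.0000

Answer: 3.0000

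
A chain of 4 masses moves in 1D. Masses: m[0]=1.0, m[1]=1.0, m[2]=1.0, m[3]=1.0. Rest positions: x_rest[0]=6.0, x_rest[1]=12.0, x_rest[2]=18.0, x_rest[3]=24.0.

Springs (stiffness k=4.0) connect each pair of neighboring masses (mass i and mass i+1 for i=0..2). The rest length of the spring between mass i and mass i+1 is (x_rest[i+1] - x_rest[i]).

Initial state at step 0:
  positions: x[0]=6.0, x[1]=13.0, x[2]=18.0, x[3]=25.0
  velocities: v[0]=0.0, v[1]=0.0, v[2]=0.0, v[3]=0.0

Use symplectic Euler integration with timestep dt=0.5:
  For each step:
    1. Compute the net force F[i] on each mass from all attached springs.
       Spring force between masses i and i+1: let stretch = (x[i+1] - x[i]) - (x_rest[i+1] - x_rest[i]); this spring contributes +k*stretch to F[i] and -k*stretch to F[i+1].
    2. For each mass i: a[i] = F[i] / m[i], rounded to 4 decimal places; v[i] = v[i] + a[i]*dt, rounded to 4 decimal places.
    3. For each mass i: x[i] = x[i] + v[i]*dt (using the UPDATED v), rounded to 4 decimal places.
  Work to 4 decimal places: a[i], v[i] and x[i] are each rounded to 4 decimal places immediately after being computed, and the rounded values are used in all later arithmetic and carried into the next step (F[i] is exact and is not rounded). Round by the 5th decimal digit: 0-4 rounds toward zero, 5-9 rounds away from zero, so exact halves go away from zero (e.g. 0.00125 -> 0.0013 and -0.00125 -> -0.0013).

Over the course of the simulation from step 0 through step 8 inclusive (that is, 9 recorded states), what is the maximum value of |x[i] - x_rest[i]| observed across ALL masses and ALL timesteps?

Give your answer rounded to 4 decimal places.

Step 0: x=[6.0000 13.0000 18.0000 25.0000] v=[0.0000 0.0000 0.0000 0.0000]
Step 1: x=[7.0000 11.0000 20.0000 24.0000] v=[2.0000 -4.0000 4.0000 -2.0000]
Step 2: x=[6.0000 14.0000 17.0000 25.0000] v=[-2.0000 6.0000 -6.0000 2.0000]
Step 3: x=[7.0000 12.0000 19.0000 24.0000] v=[2.0000 -4.0000 4.0000 -2.0000]
Step 4: x=[7.0000 12.0000 19.0000 24.0000] v=[0.0000 0.0000 0.0000 0.0000]
Step 5: x=[6.0000 14.0000 17.0000 25.0000] v=[-2.0000 4.0000 -4.0000 2.0000]
Step 6: x=[7.0000 11.0000 20.0000 24.0000] v=[2.0000 -6.0000 6.0000 -2.0000]
Step 7: x=[6.0000 13.0000 18.0000 25.0000] v=[-2.0000 4.0000 -4.0000 2.0000]
Step 8: x=[6.0000 13.0000 18.0000 25.0000] v=[0.0000 0.0000 0.0000 0.0000]
Max displacement = 2.0000

Answer: 2.0000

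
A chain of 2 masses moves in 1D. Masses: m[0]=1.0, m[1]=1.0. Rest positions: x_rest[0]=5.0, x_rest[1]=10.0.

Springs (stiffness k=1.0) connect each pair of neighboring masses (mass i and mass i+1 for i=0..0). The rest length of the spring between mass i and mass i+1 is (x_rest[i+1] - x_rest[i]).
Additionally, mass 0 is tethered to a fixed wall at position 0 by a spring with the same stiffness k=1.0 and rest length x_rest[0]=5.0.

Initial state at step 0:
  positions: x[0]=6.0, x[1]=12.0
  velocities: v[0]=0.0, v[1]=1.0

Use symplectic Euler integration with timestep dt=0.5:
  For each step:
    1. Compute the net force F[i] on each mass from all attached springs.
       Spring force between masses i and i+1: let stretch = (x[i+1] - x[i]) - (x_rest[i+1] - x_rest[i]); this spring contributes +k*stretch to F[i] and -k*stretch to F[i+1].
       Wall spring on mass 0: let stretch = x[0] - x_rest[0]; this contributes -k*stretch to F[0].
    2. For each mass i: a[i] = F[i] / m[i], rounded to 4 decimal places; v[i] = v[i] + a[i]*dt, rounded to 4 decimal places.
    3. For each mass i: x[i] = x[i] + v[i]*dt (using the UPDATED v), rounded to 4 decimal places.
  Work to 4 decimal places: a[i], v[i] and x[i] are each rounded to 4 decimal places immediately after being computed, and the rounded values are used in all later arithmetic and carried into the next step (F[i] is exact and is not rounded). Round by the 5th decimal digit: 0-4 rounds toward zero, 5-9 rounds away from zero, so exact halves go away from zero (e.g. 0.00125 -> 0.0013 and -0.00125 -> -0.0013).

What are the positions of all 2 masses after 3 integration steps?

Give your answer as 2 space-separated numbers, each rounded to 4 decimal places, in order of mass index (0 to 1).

Step 0: x=[6.0000 12.0000] v=[0.0000 1.0000]
Step 1: x=[6.0000 12.2500] v=[0.0000 0.5000]
Step 2: x=[6.0625 12.1875] v=[0.1250 -0.1250]
Step 3: x=[6.1407 11.8438] v=[0.1563 -0.6875]

Answer: 6.1407 11.8438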